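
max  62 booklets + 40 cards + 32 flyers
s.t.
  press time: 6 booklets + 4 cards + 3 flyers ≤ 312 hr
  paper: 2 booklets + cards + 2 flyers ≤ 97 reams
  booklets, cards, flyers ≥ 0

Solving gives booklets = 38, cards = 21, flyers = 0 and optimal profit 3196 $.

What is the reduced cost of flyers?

-3

At the optimum: press time uses 312 of 312 (binding); paper uses 97 of 97 (binding).
From A_Bᵀ y = c: 6·y_press time + 2·y_paper = 62; 4·y_press time + 1·y_paper = 40.
Solving: y_press time = 9, y_paper = 4.
Reduced cost of flyers: c₃ − yᵀa₃ = 32 − (9·3 + 4·2) = 32 − 35 = -3.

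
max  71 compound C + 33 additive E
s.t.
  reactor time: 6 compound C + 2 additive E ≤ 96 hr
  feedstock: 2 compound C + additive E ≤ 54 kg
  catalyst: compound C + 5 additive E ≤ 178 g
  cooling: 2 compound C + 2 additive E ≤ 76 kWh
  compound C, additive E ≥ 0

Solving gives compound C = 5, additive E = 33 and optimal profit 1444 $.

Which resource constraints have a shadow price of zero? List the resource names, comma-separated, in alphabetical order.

reactor time: 96/96 (binding)
feedstock: 43/54 (slack 11)
catalyst: 170/178 (slack 8)
cooling: 76/76 (binding)
By complementary slackness, a constraint with positive slack has shadow price 0 → catalyst, feedstock.

catalyst, feedstock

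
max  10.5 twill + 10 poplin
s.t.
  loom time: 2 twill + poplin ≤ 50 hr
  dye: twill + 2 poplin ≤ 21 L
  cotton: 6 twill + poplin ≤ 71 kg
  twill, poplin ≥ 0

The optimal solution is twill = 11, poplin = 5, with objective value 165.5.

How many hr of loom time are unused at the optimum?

loom time used = 2·11 + 1·5 = 27; slack = 50 − 27 = 23.

23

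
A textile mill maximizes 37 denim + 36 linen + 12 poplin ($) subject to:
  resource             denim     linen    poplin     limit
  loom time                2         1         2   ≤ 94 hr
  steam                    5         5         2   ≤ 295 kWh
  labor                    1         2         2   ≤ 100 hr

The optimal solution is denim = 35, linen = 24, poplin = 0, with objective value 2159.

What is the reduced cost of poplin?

At the optimum: loom time uses 94 of 94 (binding); steam uses 295 of 295 (binding); labor uses 83 of 100 (slack = 17).
Slack constraints have shadow price 0 (complementary slackness).
Dual feasibility on the basic columns requires 2·y_loom time + 5·y_steam = 37, 1·y_loom time + 5·y_steam = 36.
This yields shadow prices y_loom time = 1, y_steam = 7.
Reduced cost of poplin: c₃ − yᵀa₃ = 12 − (1·2 + 7·2) = 12 − 16 = -4.

-4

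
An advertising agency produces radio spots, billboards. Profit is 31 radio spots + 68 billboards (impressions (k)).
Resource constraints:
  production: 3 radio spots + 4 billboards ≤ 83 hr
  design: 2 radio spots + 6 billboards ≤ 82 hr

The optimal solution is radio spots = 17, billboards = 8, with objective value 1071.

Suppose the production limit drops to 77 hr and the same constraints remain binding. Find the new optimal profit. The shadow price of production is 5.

Δb = -6, so new z* = 1071 + (5)·(-6) = 1071 − 30 = 1041.

1041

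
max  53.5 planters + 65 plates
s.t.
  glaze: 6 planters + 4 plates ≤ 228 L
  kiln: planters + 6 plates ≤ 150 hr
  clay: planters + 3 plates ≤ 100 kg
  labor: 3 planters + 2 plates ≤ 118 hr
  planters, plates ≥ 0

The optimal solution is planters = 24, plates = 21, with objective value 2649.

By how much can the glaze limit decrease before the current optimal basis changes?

128

Binding constraints: glaze, kiln. The basis is B = [[6,4],[1,6]] with det 32.
Per unit decrease in glaze, x* moves by d = (-0.1875, 0.03125).
The basis stays optimal until planters reaches 0; allowable decrease = 128 L.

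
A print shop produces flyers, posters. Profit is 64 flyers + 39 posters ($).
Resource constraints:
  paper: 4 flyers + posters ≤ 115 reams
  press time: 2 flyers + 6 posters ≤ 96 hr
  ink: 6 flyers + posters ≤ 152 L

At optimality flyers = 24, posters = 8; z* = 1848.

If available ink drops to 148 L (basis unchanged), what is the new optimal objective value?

Binding: press time and ink. Non-binding: paper (11 unused).
Slack constraints have shadow price 0 (complementary slackness).
The binding rows give the dual system: 2·y_press time + 6·y_ink = 64 and 6·y_press time + 1·y_ink = 39.
This yields shadow prices y_press time = 5, y_ink = 9.
Δz = y_ink·Δb = 9 × (-4) = -36, so new z* = 1848 − 36 = 1812.

1812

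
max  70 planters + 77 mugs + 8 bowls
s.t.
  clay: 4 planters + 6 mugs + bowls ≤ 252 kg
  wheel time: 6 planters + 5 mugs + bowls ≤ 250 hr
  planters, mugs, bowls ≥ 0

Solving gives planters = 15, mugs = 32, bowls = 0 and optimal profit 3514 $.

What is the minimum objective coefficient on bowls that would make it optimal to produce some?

14

Both clay and wheel time are binding at x*.
The binding rows give the dual system: 4·y_clay + 6·y_wheel time = 70 and 6·y_clay + 5·y_wheel time = 77.
Solving: y_clay = 7, y_wheel time = 7.
bowls enters the basis when its profit ≥ yᵀa₃ = 7·1 + 7·1 = 14.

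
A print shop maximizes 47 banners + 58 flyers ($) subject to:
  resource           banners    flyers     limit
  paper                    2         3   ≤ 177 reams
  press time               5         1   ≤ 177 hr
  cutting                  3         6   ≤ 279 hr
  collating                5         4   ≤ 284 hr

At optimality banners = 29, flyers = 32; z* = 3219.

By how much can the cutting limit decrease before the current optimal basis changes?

172.8

Binding constraints: press time, cutting. The basis is B = [[5,1],[3,6]] with det 27.
Per unit decrease in cutting, x* moves by d = (0.037, -0.1852).
The basis stays optimal until flyers reaches 0; allowable decrease = 172.8 hr.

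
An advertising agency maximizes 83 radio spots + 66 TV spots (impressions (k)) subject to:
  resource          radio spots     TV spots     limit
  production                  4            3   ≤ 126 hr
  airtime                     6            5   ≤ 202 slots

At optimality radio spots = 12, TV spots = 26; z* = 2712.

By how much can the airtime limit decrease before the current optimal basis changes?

Binding constraints: production, airtime. The basis is B = [[4,3],[6,5]] with det 2.
Per unit decrease in airtime, x* moves by d = (1.5, -2).
The basis stays optimal until TV spots reaches 0; allowable decrease = 13 slots.

13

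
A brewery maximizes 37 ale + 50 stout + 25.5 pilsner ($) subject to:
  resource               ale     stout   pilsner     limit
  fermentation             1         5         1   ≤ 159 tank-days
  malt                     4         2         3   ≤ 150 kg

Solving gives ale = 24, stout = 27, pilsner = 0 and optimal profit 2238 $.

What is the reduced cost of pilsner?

Both fermentation and malt are binding at x*.
The binding rows give the dual system: 1·y_fermentation + 4·y_malt = 37 and 5·y_fermentation + 2·y_malt = 50.
This yields shadow prices y_fermentation = 7, y_malt = 7.5.
Reduced cost of pilsner: c₃ − yᵀa₃ = 25.5 − (7·1 + 7.5·3) = 25.5 − 29.5 = -4.

-4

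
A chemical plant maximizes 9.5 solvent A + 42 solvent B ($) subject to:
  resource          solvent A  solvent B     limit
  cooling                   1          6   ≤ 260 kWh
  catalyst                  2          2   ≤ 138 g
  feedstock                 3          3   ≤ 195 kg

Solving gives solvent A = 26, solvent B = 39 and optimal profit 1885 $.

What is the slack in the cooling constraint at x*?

cooling used = 1·26 + 6·39 = 260; slack = 260 − 260 = 0.

0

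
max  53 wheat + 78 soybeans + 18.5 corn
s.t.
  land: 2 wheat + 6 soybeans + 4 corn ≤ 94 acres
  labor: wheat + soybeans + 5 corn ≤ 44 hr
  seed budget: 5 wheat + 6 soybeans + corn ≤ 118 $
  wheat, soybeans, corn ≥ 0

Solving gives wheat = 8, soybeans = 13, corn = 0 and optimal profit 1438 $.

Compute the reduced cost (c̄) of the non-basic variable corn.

-6.5

At the optimum: land uses 94 of 94 (binding); labor uses 21 of 44 (slack = 23); seed budget uses 118 of 118 (binding).
Slack constraints have shadow price 0 (complementary slackness).
From A_Bᵀ y = c: 2·y_land + 5·y_seed budget = 53; 6·y_land + 6·y_seed budget = 78.
→ y_land = 4 and y_seed budget = 9.
Reduced cost of corn: c₃ − yᵀa₃ = 18.5 − (4·4 + 9·1) = 18.5 − 25 = -6.5.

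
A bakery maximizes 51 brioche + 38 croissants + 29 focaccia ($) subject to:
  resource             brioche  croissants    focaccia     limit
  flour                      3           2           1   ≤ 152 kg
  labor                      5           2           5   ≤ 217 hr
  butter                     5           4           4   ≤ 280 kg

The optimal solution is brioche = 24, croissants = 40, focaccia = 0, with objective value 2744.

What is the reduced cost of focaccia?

-2

At the optimum: flour uses 152 of 152 (binding); labor uses 200 of 217 (slack = 17); butter uses 280 of 280 (binding).
By complementary slackness, y = 0 for the non-binding constraint.
Dual feasibility on the basic columns requires 3·y_flour + 5·y_butter = 51, 2·y_flour + 4·y_butter = 38.
Solving: y_flour = 7, y_butter = 6.
Reduced cost of focaccia: c₃ − yᵀa₃ = 29 − (7·1 + 6·4) = 29 − 31 = -2.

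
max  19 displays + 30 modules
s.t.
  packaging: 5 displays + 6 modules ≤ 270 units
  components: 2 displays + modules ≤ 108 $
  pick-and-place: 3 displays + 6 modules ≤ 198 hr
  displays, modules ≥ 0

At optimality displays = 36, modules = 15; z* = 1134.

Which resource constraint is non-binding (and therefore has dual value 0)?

components

packaging: 270/270 (binding)
components: 87/108 (slack 21)
pick-and-place: 198/198 (binding)
By complementary slackness, a constraint with positive slack has shadow price 0 → components.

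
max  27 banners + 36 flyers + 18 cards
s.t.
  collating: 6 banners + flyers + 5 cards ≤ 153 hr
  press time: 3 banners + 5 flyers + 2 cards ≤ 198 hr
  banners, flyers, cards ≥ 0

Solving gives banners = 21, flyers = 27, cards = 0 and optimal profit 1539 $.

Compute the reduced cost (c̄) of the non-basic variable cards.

Check each constraint at x*: collating 153/153 (tight); press time 198/198 (tight).
Dual feasibility on the basic columns requires 6·y_collating + 3·y_press time = 27, 1·y_collating + 5·y_press time = 36.
This yields shadow prices y_collating = 1, y_press time = 7.
Reduced cost of cards: c₃ − yᵀa₃ = 18 − (1·5 + 7·2) = 18 − 19 = -1.

-1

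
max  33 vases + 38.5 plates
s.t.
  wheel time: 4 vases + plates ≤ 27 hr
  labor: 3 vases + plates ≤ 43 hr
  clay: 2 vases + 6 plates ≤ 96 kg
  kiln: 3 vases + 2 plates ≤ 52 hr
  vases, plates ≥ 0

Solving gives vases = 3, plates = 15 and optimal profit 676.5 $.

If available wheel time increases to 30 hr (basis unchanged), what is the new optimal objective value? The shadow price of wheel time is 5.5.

Δb = 3, so new z* = 676.5 + (5.5)·(3) = 676.5 + 16.5 = 693.

693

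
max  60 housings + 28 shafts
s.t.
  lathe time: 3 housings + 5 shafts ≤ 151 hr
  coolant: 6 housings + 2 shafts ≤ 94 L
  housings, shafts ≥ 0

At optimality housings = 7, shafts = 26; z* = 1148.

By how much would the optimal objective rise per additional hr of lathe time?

2

Both lathe time and coolant are binding at x*.
The binding rows give the dual system: 3·y_lathe time + 6·y_coolant = 60 and 5·y_lathe time + 2·y_coolant = 28.
Solving: y_lathe time = 2, y_coolant = 9.
Shadow price of lathe time = 2.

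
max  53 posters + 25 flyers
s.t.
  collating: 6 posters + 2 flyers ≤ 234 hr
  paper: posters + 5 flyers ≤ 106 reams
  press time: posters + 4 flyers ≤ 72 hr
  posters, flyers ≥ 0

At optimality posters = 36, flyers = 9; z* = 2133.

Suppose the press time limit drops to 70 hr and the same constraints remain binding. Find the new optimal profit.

2129

Check each constraint at x*: collating 234/234 (tight); paper 81/106 (slack 25); press time 72/72 (tight).
Since paper is not tight, its dual is 0.
The binding rows give the dual system: 6·y_collating + 1·y_press time = 53 and 2·y_collating + 4·y_press time = 25.
This yields shadow prices y_collating = 8.5, y_press time = 2.
Δz = y_press time·Δb = 2 × (-2) = -4, so new z* = 2133 − 4 = 2129.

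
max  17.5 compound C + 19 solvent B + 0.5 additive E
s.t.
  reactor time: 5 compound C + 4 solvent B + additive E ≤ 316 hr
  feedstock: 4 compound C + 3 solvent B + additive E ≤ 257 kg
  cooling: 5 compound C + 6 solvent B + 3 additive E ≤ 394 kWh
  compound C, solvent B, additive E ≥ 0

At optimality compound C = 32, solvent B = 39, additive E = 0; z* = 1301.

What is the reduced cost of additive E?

At the optimum: reactor time uses 316 of 316 (binding); feedstock uses 245 of 257 (slack = 12); cooling uses 394 of 394 (binding).
Slack constraints have shadow price 0 (complementary slackness).
Dual feasibility on the basic columns requires 5·y_reactor time + 5·y_cooling = 17.5, 4·y_reactor time + 6·y_cooling = 19.
Solving: y_reactor time = 1, y_cooling = 2.5.
Reduced cost of additive E: c₃ − yᵀa₃ = 0.5 − (1·1 + 2.5·3) = 0.5 − 8.5 = -8.

-8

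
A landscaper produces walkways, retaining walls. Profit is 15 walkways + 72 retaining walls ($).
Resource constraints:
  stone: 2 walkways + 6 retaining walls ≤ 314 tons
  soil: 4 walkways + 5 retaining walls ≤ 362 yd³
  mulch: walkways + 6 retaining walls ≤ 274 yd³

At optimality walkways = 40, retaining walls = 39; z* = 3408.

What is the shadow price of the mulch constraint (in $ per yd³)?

9

At the optimum: stone uses 314 of 314 (binding); soil uses 355 of 362 (slack = 7); mulch uses 274 of 274 (binding).
Slack constraints have shadow price 0 (complementary slackness).
The binding rows give the dual system: 2·y_stone + 1·y_mulch = 15 and 6·y_stone + 6·y_mulch = 72.
→ y_stone = 3 and y_mulch = 9.
Shadow price of mulch = 9.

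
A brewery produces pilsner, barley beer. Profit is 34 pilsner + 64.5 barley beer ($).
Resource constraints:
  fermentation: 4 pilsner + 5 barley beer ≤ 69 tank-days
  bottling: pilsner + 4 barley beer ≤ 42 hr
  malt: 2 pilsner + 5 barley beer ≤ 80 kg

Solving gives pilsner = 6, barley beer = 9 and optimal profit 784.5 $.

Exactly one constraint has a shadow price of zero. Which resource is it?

fermentation: 69/69 (binding)
bottling: 42/42 (binding)
malt: 57/80 (slack 23)
By complementary slackness, a constraint with positive slack has shadow price 0 → malt.

malt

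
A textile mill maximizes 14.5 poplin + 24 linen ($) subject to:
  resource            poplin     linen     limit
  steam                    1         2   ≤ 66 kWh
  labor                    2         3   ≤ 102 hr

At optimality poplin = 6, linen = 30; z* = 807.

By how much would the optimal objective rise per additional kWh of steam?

Check each constraint at x*: steam 66/66 (tight); labor 102/102 (tight).
From A_Bᵀ y = c: 1·y_steam + 2·y_labor = 14.5; 2·y_steam + 3·y_labor = 24.
Solving: y_steam = 4.5, y_labor = 5.
Shadow price of steam = 4.5.

4.5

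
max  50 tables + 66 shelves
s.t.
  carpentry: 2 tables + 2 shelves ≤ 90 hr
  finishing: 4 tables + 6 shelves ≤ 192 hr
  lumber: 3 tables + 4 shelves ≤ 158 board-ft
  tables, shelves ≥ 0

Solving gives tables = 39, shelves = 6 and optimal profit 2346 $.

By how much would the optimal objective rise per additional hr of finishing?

8

Binding: carpentry and finishing. Non-binding: lumber (17 unused).
Since lumber is not tight, its dual is 0.
Dual feasibility on the basic columns requires 2·y_carpentry + 4·y_finishing = 50, 2·y_carpentry + 6·y_finishing = 66.
→ y_carpentry = 9 and y_finishing = 8.
Shadow price of finishing = 8.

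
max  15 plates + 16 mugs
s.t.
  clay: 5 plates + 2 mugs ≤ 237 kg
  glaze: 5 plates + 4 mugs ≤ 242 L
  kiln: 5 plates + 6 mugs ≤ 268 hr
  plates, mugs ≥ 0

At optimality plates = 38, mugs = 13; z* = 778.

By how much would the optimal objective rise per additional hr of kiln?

2

At the optimum: clay uses 216 of 237 (slack = 21); glaze uses 242 of 242 (binding); kiln uses 268 of 268 (binding).
Since clay is not tight, its dual is 0.
Dual feasibility on the basic columns requires 5·y_glaze + 5·y_kiln = 15, 4·y_glaze + 6·y_kiln = 16.
This yields shadow prices y_glaze = 1, y_kiln = 2.
Shadow price of kiln = 2.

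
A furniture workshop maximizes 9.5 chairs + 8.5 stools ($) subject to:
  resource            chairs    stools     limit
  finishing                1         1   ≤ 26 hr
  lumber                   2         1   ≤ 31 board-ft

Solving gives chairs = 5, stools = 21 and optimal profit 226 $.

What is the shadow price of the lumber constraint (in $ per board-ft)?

1

At the optimum: finishing uses 26 of 26 (binding); lumber uses 31 of 31 (binding).
The binding rows give the dual system: 1·y_finishing + 2·y_lumber = 9.5 and 1·y_finishing + 1·y_lumber = 8.5.
Solving: y_finishing = 7.5, y_lumber = 1.
Shadow price of lumber = 1.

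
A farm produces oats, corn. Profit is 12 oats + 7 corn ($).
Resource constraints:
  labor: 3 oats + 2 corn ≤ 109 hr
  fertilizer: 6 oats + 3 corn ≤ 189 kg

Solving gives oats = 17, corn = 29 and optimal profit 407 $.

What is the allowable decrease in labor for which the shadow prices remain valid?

14.5

Binding constraints: labor, fertilizer. The basis is B = [[3,2],[6,3]] with det -3.
Per unit decrease in labor, x* moves by d = (1, -2).
The basis stays optimal until corn reaches 0; allowable decrease = 14.5 hr.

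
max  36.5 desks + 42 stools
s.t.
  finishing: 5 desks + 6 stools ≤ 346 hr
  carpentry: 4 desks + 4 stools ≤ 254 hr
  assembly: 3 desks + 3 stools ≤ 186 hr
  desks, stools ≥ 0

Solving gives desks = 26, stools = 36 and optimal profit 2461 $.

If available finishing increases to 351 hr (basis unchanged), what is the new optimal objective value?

Check each constraint at x*: finishing 346/346 (tight); carpentry 248/254 (slack 6); assembly 186/186 (tight).
Slack constraints have shadow price 0 (complementary slackness).
From A_Bᵀ y = c: 5·y_finishing + 3·y_assembly = 36.5; 6·y_finishing + 3·y_assembly = 42.
→ y_finishing = 5.5 and y_assembly = 3.
Δz = y_finishing·Δb = 5.5 × (5) = 27.5, so new z* = 2461 + 27.5 = 2488.5.

2488.5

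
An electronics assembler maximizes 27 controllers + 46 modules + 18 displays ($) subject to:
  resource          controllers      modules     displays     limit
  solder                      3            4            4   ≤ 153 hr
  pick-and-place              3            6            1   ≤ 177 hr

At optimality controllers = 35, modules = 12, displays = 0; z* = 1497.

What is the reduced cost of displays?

Check each constraint at x*: solder 153/153 (tight); pick-and-place 177/177 (tight).
Dual feasibility on the basic columns requires 3·y_solder + 3·y_pick-and-place = 27, 4·y_solder + 6·y_pick-and-place = 46.
Solving: y_solder = 4, y_pick-and-place = 5.
Reduced cost of displays: c₃ − yᵀa₃ = 18 − (4·4 + 5·1) = 18 − 21 = -3.

-3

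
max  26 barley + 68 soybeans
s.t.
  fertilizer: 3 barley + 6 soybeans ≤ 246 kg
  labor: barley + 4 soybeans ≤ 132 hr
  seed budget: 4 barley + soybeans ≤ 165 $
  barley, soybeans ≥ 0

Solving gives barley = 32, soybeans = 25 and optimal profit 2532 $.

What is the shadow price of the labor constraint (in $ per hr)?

Check each constraint at x*: fertilizer 246/246 (tight); labor 132/132 (tight); seed budget 153/165 (slack 12).
Since seed budget is not tight, its dual is 0.
Dual feasibility on the basic columns requires 3·y_fertilizer + 1·y_labor = 26, 6·y_fertilizer + 4·y_labor = 68.
→ y_fertilizer = 6 and y_labor = 8.
Shadow price of labor = 8.

8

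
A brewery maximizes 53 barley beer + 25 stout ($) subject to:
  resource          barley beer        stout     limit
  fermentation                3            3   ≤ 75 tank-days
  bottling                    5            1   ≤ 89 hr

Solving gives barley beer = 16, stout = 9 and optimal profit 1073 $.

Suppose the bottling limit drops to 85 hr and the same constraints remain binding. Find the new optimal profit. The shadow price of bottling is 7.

Δb = -4, so new z* = 1073 + (7)·(-4) = 1073 − 28 = 1045.

1045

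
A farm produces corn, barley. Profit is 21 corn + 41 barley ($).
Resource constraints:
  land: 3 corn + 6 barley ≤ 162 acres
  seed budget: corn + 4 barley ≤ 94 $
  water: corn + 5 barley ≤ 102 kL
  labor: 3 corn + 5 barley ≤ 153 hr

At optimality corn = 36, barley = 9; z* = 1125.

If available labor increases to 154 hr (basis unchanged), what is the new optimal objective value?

1126

Binding: land and labor. Non-binding: seed budget (22 unused), water (21 unused).
By complementary slackness, y = 0 for the non-binding constraints.
Dual feasibility on the basic columns requires 3·y_land + 3·y_labor = 21, 6·y_land + 5·y_labor = 41.
→ y_land = 6 and y_labor = 1.
Δz = y_labor·Δb = 1 × (1) = 1, so new z* = 1125 + 1 = 1126.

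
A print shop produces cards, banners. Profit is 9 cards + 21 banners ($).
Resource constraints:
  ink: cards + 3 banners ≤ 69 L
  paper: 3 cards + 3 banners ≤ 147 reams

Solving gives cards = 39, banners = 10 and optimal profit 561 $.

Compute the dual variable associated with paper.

Check each constraint at x*: ink 69/69 (tight); paper 147/147 (tight).
The binding rows give the dual system: 1·y_ink + 3·y_paper = 9 and 3·y_ink + 3·y_paper = 21.
Solving: y_ink = 6, y_paper = 1.
Shadow price of paper = 1.

1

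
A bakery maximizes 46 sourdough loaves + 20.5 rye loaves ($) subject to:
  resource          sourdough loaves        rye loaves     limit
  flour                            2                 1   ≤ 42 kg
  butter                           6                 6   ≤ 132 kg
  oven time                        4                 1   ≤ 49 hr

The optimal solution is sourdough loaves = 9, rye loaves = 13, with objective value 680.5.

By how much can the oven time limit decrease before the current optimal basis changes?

Binding constraints: butter, oven time. The basis is B = [[6,6],[4,1]] with det -18.
Per unit decrease in oven time, x* moves by d = (-0.3333, 0.3333).
The basis stays optimal until sourdough loaves reaches 0; allowable decrease = 27 hr.

27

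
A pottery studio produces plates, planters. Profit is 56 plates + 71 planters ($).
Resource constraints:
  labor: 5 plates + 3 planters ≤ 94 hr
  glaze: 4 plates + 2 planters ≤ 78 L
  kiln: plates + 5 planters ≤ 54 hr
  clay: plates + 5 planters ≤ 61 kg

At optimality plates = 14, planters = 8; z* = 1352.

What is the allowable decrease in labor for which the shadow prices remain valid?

Binding constraints: labor, kiln. The basis is B = [[5,3],[1,5]] with det 22.
Per unit decrease in labor, x* moves by d = (-0.2273, 0.0455).
The basis stays optimal until plates reaches 0; allowable decrease = 61.6 hr.

61.6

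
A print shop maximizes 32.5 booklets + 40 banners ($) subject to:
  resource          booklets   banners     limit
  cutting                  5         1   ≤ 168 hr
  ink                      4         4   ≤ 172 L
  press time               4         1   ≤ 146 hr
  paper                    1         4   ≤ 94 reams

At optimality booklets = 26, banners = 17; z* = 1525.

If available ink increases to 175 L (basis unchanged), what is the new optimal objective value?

Check each constraint at x*: cutting 147/168 (slack 21); ink 172/172 (tight); press time 121/146 (slack 25); paper 94/94 (tight).
Since cutting, press time are not tight, their duals are 0.
Dual feasibility on the basic columns requires 4·y_ink + 1·y_paper = 32.5, 4·y_ink + 4·y_paper = 40.
→ y_ink = 7.5 and y_paper = 2.5.
Δz = y_ink·Δb = 7.5 × (3) = 22.5, so new z* = 1525 + 22.5 = 1547.5.

1547.5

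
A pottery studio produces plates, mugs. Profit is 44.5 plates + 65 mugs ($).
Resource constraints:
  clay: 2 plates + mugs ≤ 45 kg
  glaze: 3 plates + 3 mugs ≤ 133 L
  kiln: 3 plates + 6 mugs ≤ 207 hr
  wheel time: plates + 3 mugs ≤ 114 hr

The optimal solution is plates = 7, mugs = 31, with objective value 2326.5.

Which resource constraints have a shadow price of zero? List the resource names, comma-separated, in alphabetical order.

clay: 45/45 (binding)
glaze: 114/133 (slack 19)
kiln: 207/207 (binding)
wheel time: 100/114 (slack 14)
By complementary slackness, a constraint with positive slack has shadow price 0 → glaze, wheel time.

glaze, wheel time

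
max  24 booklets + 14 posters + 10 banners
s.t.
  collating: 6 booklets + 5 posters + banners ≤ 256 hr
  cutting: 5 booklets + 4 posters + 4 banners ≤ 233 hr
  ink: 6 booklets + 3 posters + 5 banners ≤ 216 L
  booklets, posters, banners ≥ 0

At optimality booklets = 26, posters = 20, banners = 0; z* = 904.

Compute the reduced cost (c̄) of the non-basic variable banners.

-6

At the optimum: collating uses 256 of 256 (binding); cutting uses 210 of 233 (slack = 23); ink uses 216 of 216 (binding).
Slack constraints have shadow price 0 (complementary slackness).
From A_Bᵀ y = c: 6·y_collating + 6·y_ink = 24; 5·y_collating + 3·y_ink = 14.
Solving: y_collating = 1, y_ink = 3.
Reduced cost of banners: c₃ − yᵀa₃ = 10 − (1·1 + 3·5) = 10 − 16 = -6.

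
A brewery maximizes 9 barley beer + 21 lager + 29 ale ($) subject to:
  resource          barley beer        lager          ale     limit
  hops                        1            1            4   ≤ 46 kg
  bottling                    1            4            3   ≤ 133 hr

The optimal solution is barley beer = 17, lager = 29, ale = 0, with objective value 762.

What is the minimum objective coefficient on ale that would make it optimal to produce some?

Both hops and bottling are binding at x*.
Dual feasibility on the basic columns requires 1·y_hops + 1·y_bottling = 9, 1·y_hops + 4·y_bottling = 21.
→ y_hops = 5 and y_bottling = 4.
ale enters the basis when its profit ≥ yᵀa₃ = 5·4 + 4·3 = 32.

32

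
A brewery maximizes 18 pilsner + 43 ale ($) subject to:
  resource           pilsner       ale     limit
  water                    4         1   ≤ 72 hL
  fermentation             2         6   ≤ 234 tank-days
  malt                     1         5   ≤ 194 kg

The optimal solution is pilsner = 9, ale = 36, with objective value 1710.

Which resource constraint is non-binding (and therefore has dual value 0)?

malt

water: 72/72 (binding)
fermentation: 234/234 (binding)
malt: 189/194 (slack 5)
By complementary slackness, a constraint with positive slack has shadow price 0 → malt.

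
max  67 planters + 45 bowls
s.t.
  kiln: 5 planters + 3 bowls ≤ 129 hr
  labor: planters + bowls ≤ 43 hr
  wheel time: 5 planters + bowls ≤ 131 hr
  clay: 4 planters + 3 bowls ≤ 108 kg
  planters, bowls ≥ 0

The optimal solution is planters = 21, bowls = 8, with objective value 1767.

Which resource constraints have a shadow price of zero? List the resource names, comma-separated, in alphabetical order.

kiln: 129/129 (binding)
labor: 29/43 (slack 14)
wheel time: 113/131 (slack 18)
clay: 108/108 (binding)
By complementary slackness, a constraint with positive slack has shadow price 0 → labor, wheel time.

labor, wheel time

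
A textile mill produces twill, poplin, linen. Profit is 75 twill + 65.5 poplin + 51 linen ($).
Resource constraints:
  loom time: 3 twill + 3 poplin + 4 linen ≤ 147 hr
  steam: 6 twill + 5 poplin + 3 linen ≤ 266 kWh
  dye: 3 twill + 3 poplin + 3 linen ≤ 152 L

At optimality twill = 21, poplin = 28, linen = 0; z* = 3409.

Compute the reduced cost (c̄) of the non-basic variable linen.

-1.5

At the optimum: loom time uses 147 of 147 (binding); steam uses 266 of 266 (binding); dye uses 147 of 152 (slack = 5).
By complementary slackness, y = 0 for the non-binding constraint.
From A_Bᵀ y = c: 3·y_loom time + 6·y_steam = 75; 3·y_loom time + 5·y_steam = 65.5.
→ y_loom time = 6 and y_steam = 9.5.
Reduced cost of linen: c₃ − yᵀa₃ = 51 − (6·4 + 9.5·3) = 51 − 52.5 = -1.5.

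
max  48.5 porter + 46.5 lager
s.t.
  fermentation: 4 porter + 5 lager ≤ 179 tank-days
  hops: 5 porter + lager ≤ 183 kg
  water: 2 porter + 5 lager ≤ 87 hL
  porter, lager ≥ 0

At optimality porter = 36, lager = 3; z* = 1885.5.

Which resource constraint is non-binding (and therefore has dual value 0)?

fermentation

fermentation: 159/179 (slack 20)
hops: 183/183 (binding)
water: 87/87 (binding)
By complementary slackness, a constraint with positive slack has shadow price 0 → fermentation.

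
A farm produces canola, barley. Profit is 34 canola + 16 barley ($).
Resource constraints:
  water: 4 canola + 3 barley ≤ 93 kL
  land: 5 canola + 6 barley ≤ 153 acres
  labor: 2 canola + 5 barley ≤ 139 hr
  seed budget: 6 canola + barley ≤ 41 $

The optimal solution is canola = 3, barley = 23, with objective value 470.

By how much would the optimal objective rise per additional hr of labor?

0

Binding: land and seed budget. Non-binding: water (12 unused), labor (18 unused).
Slack constraints have shadow price 0 (complementary slackness).
From A_Bᵀ y = c: 5·y_land + 6·y_seed budget = 34; 6·y_land + 1·y_seed budget = 16.
This yields shadow prices y_land = 2, y_seed budget = 4.
Shadow price of labor = 0.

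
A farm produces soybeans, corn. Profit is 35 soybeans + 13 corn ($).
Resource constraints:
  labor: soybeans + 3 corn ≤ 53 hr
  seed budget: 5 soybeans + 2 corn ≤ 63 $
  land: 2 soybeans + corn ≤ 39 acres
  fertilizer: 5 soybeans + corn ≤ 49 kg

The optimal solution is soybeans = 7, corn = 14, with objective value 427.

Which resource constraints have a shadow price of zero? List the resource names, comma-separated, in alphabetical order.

labor, land

labor: 49/53 (slack 4)
seed budget: 63/63 (binding)
land: 28/39 (slack 11)
fertilizer: 49/49 (binding)
By complementary slackness, a constraint with positive slack has shadow price 0 → labor, land.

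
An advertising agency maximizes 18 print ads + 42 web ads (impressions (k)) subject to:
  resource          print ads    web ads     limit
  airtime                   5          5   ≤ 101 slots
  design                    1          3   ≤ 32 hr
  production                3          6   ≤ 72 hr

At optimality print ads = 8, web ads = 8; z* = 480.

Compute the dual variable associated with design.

At the optimum: airtime uses 80 of 101 (slack = 21); design uses 32 of 32 (binding); production uses 72 of 72 (binding).
By complementary slackness, y = 0 for the non-binding constraint.
From A_Bᵀ y = c: 1·y_design + 3·y_production = 18; 3·y_design + 6·y_production = 42.
→ y_design = 6 and y_production = 4.
Shadow price of design = 6.

6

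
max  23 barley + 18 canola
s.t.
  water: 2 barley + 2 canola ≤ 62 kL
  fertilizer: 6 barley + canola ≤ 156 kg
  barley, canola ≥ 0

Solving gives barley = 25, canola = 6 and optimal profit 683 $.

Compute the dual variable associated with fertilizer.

1

Check each constraint at x*: water 62/62 (tight); fertilizer 156/156 (tight).
The binding rows give the dual system: 2·y_water + 6·y_fertilizer = 23 and 2·y_water + 1·y_fertilizer = 18.
→ y_water = 8.5 and y_fertilizer = 1.
Shadow price of fertilizer = 1.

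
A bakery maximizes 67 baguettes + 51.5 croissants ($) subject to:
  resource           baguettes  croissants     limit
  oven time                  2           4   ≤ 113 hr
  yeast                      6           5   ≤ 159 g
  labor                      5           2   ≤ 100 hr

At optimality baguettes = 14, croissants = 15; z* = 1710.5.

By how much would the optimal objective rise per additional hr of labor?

2

Check each constraint at x*: oven time 88/113 (slack 25); yeast 159/159 (tight); labor 100/100 (tight).
By complementary slackness, y = 0 for the non-binding constraint.
The binding rows give the dual system: 6·y_yeast + 5·y_labor = 67 and 5·y_yeast + 2·y_labor = 51.5.
→ y_yeast = 9.5 and y_labor = 2.
Shadow price of labor = 2.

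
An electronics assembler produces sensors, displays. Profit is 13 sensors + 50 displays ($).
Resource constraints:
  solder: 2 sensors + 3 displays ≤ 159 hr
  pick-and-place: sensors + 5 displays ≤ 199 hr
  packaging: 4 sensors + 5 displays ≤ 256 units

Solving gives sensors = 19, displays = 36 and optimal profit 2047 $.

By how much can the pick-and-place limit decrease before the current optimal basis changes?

135

Binding constraints: pick-and-place, packaging. The basis is B = [[1,5],[4,5]] with det -15.
Per unit decrease in pick-and-place, x* moves by d = (0.3333, -0.2667).
The basis stays optimal until displays reaches 0; allowable decrease = 135 hr.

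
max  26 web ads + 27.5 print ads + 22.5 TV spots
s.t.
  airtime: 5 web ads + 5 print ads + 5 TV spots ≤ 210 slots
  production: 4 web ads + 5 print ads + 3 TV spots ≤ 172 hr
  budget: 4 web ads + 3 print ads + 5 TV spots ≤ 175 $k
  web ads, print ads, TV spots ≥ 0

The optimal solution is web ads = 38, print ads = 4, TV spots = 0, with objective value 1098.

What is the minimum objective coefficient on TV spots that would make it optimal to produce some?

At the optimum: airtime uses 210 of 210 (binding); production uses 172 of 172 (binding); budget uses 164 of 175 (slack = 11).
By complementary slackness, y = 0 for the non-binding constraint.
Dual feasibility on the basic columns requires 5·y_airtime + 4·y_production = 26, 5·y_airtime + 5·y_production = 27.5.
→ y_airtime = 4 and y_production = 1.5.
TV spots enters the basis when its profit ≥ yᵀa₃ = 4·5 + 1.5·3 = 24.5.

24.5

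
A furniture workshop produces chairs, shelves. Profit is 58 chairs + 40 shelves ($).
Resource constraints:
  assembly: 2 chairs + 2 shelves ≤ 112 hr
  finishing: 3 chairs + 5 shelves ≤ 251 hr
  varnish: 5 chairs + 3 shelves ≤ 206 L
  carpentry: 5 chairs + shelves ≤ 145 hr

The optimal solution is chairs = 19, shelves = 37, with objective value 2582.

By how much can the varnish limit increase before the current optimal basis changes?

6.5

Binding constraints: assembly, varnish. The basis is B = [[2,2],[5,3]] with det -4.
Per unit increase in varnish, x* moves by d = (0.5, -0.5).
The basis stays optimal until carpentry becomes binding; allowable increase = 6.5 L.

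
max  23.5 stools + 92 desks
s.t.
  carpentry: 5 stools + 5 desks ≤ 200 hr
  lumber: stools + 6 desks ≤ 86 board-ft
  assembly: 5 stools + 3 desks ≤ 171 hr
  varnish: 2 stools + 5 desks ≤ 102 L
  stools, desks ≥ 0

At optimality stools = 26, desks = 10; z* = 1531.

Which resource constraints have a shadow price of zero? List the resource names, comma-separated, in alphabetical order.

carpentry: 180/200 (slack 20)
lumber: 86/86 (binding)
assembly: 160/171 (slack 11)
varnish: 102/102 (binding)
By complementary slackness, a constraint with positive slack has shadow price 0 → assembly, carpentry.

assembly, carpentry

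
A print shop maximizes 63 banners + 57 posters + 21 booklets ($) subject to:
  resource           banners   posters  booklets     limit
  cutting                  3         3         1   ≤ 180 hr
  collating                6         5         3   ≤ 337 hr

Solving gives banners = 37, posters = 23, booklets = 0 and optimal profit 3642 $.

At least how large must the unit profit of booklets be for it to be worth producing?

Both cutting and collating are binding at x*.
From A_Bᵀ y = c: 3·y_cutting + 6·y_collating = 63; 3·y_cutting + 5·y_collating = 57.
This yields shadow prices y_cutting = 9, y_collating = 6.
booklets enters the basis when its profit ≥ yᵀa₃ = 9·1 + 6·3 = 27.

27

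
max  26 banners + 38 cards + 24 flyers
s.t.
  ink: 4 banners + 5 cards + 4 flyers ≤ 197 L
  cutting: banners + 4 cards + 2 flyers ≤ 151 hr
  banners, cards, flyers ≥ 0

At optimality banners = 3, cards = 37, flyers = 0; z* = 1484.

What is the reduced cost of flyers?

Check each constraint at x*: ink 197/197 (tight); cutting 151/151 (tight).
The binding rows give the dual system: 4·y_ink + 1·y_cutting = 26 and 5·y_ink + 4·y_cutting = 38.
Solving: y_ink = 6, y_cutting = 2.
Reduced cost of flyers: c₃ − yᵀa₃ = 24 − (6·4 + 2·2) = 24 − 28 = -4.

-4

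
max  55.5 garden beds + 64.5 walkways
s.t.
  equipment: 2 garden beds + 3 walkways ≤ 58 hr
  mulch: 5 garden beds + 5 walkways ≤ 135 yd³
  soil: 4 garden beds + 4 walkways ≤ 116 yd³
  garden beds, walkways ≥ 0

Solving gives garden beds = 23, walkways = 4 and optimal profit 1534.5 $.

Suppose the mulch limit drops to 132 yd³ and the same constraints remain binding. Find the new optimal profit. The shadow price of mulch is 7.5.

Δb = -3, so new z* = 1534.5 + (7.5)·(-3) = 1534.5 − 22.5 = 1512.

1512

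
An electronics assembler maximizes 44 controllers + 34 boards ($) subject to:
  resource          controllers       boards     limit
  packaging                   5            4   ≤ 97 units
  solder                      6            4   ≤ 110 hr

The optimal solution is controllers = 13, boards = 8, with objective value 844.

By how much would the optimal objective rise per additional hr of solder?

1.5

Both packaging and solder are binding at x*.
From A_Bᵀ y = c: 5·y_packaging + 6·y_solder = 44; 4·y_packaging + 4·y_solder = 34.
This yields shadow prices y_packaging = 7, y_solder = 1.5.
Shadow price of solder = 1.5.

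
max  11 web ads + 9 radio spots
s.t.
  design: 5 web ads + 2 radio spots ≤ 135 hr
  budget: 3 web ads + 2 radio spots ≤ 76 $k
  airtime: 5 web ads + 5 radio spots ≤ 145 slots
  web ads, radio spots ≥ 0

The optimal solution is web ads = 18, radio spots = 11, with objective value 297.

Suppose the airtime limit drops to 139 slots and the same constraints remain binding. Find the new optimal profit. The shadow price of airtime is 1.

291

Δb = -6, so new z* = 297 + (1)·(-6) = 297 − 6 = 291.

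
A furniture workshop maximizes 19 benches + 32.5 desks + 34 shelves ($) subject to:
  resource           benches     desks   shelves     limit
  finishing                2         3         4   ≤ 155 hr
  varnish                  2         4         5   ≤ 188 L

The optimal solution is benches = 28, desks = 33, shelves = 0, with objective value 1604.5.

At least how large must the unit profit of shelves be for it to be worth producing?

42

At the optimum: finishing uses 155 of 155 (binding); varnish uses 188 of 188 (binding).
Dual feasibility on the basic columns requires 2·y_finishing + 2·y_varnish = 19, 3·y_finishing + 4·y_varnish = 32.5.
Solving: y_finishing = 5.5, y_varnish = 4.
shelves enters the basis when its profit ≥ yᵀa₃ = 5.5·4 + 4·5 = 42.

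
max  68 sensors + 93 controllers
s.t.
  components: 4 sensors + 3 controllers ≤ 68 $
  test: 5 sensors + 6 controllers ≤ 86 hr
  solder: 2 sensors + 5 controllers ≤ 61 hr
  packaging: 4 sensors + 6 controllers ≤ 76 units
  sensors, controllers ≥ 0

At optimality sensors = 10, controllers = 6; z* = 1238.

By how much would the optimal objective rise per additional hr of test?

Binding: test and packaging. Non-binding: components (10 unused), solder (11 unused).
Since components, solder are not tight, their duals are 0.
The binding rows give the dual system: 5·y_test + 4·y_packaging = 68 and 6·y_test + 6·y_packaging = 93.
Solving: y_test = 6, y_packaging = 9.5.
Shadow price of test = 6.

6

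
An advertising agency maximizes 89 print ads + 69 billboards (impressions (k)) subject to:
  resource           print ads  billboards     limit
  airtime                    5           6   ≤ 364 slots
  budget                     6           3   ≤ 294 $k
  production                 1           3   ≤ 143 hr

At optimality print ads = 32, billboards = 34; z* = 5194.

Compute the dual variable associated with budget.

9

Binding: airtime and budget. Non-binding: production (9 unused).
Slack constraints have shadow price 0 (complementary slackness).
The binding rows give the dual system: 5·y_airtime + 6·y_budget = 89 and 6·y_airtime + 3·y_budget = 69.
Solving: y_airtime = 7, y_budget = 9.
Shadow price of budget = 9.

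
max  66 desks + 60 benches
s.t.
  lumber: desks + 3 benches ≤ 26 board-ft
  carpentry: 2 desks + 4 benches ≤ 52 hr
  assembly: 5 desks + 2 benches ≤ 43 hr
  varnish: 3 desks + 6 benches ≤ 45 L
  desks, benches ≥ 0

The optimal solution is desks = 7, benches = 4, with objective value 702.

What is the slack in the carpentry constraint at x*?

carpentry used = 2·7 + 4·4 = 30; slack = 52 − 30 = 22.

22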